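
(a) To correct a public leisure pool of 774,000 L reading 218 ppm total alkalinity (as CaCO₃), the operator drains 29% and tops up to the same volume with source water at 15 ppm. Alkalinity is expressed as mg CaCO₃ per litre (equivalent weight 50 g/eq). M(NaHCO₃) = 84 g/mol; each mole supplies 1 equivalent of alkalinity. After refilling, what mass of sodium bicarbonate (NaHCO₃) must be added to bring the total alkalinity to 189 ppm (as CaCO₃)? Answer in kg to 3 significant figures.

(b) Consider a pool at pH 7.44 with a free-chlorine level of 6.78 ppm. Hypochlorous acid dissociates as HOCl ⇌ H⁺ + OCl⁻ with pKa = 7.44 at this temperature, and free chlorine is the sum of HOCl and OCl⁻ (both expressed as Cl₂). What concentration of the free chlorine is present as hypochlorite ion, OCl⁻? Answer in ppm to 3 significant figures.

(a) After draining 29% and refilling: 218 × 0.71 + 15 × 0.29 = 159.13 ppm.
(a) Deficit to target: 189 − 159.13 = 29.87 mg/L.
(a) As CaCO₃: 29.87 mg/L × 774,000 L = 23,120 g; ÷ 50 g/eq ÷ 1 = 462.4 mol NaHCO₃.
(a) Mass: 462.4 × 84 = 38,840 g.

(b) [OCl⁻]/[HOCl] = 10^(pH − pKa) = 10^(7.44 − 7.44) = 10^0.00 = 1.
(b) Fraction as HOCl = 1 / (1 + 1) = 0.5.
(b) OCl⁻ = (1 − 0.5) × 6.78 ppm = 3.39 ppm.

(a) 38.8 kg; (b) 3.39 ppm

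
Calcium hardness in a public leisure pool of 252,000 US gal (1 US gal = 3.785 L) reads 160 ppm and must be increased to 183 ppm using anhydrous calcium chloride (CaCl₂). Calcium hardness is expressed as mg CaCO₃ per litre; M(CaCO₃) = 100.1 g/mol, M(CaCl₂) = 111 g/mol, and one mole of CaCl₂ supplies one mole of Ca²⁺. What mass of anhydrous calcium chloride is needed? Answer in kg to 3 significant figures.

Volume: 252,000 US gal × 3.785 L/gal = 953,820 L.
Hardness to add: (183 − 160) = 23 mg/L as CaCO₃ × 953,820 L = 21,940 g as CaCO₃.
Moles of Ca²⁺ (1 mol Ca²⁺ ≡ 1 mol CaCO₃): 21,940 / 100.1 g/mol = 219.2 mol.
Mass of CaCl₂: 219.2 × 111 = 24,330 g.

24.3 kg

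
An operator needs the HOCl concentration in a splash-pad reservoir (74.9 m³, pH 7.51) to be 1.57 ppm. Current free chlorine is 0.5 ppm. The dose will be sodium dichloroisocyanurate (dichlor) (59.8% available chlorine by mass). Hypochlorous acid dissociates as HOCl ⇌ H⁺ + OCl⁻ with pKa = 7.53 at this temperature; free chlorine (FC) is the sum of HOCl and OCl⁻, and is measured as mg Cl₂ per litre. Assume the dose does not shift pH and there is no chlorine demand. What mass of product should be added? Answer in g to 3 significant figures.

Volume: 74.9 m³ = 74,900 L.
[OCl⁻]/[HOCl] = 10^(pH − pKa) = 10^(7.51 − 7.53) = 0.955; fraction as HOCl = 1/(1 + 0.955) = 0.5115.
Free chlorine required for 1.57 ppm HOCl: 1.57 / 0.5115 = 3.069 ppm.
FC to add: 3.069 − 0.5 = 2.569 mg/L as Cl₂.
Cl₂ equivalent: 2.569 mg/L × 74,900 L = 192.4 g.
Product at 59.8% available Cl: 192.4 / 0.598 = 321.8 g.

322 g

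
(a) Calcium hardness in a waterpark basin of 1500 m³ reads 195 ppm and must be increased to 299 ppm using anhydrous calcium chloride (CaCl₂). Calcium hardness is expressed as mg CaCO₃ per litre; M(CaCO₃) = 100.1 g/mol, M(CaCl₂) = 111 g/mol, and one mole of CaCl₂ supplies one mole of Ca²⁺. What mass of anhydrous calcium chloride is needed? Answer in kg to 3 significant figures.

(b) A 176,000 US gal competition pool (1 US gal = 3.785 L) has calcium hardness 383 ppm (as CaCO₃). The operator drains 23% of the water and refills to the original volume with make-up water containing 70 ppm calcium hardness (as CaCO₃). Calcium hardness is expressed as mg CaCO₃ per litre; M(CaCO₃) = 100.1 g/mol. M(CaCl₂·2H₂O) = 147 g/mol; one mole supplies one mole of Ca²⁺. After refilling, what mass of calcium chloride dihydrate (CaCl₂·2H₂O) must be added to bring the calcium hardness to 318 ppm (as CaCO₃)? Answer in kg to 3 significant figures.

(a) 173 kg; (b) 6.84 kg

(a) Volume: 1500 m³ = 1,500,000 L.
(a) Hardness to add: (299 − 195) = 104 mg/L as CaCO₃ × 1,500,000 L = 156,000 g as CaCO₃.
(a) Moles of Ca²⁺ (1 mol Ca²⁺ ≡ 1 mol CaCO₃): 156,000 / 100.1 g/mol = 1558 mol.
(a) Mass of CaCl₂: 1558 × 111 = 173,000 g.

(b) Volume: 176,000 US gal × 3.785 L/gal = 666,160 L.
(b) After draining 23% and refilling: 383 × 0.77 + 70 × 0.23 = 311.01 ppm.
(b) Deficit to target: 318 − 311.01 = 6.99 mg/L.
(b) As CaCO₃: 6.99 mg/L × 666,160 L = 4656 g; ÷ 100.1 = 46.52 mol Ca²⁺.
(b) Mass: 46.52 × 147 = 6838 g.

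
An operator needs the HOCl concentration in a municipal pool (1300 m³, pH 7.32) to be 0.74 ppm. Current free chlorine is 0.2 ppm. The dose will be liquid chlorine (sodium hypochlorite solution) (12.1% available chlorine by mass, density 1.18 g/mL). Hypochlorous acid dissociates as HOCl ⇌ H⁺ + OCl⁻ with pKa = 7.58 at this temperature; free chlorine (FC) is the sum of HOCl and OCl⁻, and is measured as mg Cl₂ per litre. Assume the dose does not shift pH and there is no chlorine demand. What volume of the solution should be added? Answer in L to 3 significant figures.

8.62 L

Volume: 1300 m³ = 1,300,000 L.
[OCl⁻]/[HOCl] = 10^(pH − pKa) = 10^(7.32 − 7.58) = 0.5495; fraction as HOCl = 1/(1 + 0.5495) = 0.6454.
Free chlorine required for 0.74 ppm HOCl: 0.74 / 0.6454 = 1.147 ppm.
FC to add: 1.147 − 0.2 = 0.9467 mg/L as Cl₂.
Cl₂ equivalent: 0.9467 mg/L × 1,300,000 L = 1231 g.
Product at 12.1% available Cl: 1231 / 0.121 = 10,170 g.
Volume: 10,170 g ÷ 1.18 g/mL = 8619 mL.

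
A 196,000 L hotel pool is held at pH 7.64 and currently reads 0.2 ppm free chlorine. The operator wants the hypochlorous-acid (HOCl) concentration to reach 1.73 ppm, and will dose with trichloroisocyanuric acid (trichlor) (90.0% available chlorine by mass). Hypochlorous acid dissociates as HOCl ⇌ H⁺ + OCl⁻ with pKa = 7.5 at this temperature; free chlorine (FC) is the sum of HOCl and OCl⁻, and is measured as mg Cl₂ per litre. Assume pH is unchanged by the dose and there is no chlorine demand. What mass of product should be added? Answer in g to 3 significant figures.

[OCl⁻]/[HOCl] = 10^(pH − pKa) = 10^(7.64 − 7.5) = 1.38; fraction as HOCl = 1/(1 + 1.38) = 0.4201.
Free chlorine required for 1.73 ppm HOCl: 1.73 / 0.4201 = 4.118 ppm.
FC to add: 4.118 − 0.2 = 3.918 mg/L as Cl₂.
Cl₂ equivalent: 3.918 mg/L × 196,000 L = 767.9 g.
Product at 90.0% available Cl: 767.9 / 0.9 = 853.3 g.

853 g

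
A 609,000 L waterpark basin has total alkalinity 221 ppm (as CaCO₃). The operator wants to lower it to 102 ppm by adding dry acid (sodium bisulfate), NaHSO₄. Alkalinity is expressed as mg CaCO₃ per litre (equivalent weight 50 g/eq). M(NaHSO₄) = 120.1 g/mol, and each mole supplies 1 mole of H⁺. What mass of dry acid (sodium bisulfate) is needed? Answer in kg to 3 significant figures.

174 kg

Alkalinity to neutralize: (221 − 102) = 119 mg/L as CaCO₃ × 609,000 L = 72,470 g as CaCO₃.
Equivalents of H⁺ required: 72,470 ÷ 50 g/eq = 1449 eq = 1449 mol NaHSO₄.
Mass of NaHSO₄: 1449 × 120.1 = 174,100 g.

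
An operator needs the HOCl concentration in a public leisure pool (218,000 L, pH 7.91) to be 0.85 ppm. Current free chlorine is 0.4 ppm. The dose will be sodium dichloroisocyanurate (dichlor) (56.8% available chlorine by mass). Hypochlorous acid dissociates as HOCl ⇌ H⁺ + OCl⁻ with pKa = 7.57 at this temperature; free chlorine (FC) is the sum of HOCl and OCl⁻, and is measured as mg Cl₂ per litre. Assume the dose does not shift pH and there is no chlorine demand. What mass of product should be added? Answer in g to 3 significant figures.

[OCl⁻]/[HOCl] = 10^(pH − pKa) = 10^(7.91 − 7.57) = 2.188; fraction as HOCl = 1/(1 + 2.188) = 0.3137.
Free chlorine required for 0.85 ppm HOCl: 0.85 / 0.3137 = 2.71 ppm.
FC to add: 2.71 − 0.4 = 2.31 mg/L as Cl₂.
Cl₂ equivalent: 2.31 mg/L × 218,000 L = 503.5 g.
Product at 56.8% available Cl: 503.5 / 0.568 = 886.4 g.

886 g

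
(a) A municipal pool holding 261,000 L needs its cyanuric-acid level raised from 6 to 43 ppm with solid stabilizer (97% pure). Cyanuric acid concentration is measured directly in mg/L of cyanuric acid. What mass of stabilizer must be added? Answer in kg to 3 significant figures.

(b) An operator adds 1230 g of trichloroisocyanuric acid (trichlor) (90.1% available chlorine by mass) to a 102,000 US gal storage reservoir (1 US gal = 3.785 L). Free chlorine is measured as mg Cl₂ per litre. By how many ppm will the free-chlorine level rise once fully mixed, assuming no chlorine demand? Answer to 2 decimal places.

(a) CYA to add: (43 − 6) = 37 mg/L × 261,000 L = 9657 g cyanuric acid.
(a) At 97% purity: 9657 / 0.97 = 9956 g product.

(b) Volume: 102,000 US gal × 3.785 L/gal = 386,070 L.
(b) Available chlorine delivered: 1230 g × 0.901 = 1108 g as Cl₂.
(b) Concentration rise: 1108 g / 386,070 L = 2.871 mg/L = 2.87 ppm.

(a) 9.96 kg; (b) 2.87 ppm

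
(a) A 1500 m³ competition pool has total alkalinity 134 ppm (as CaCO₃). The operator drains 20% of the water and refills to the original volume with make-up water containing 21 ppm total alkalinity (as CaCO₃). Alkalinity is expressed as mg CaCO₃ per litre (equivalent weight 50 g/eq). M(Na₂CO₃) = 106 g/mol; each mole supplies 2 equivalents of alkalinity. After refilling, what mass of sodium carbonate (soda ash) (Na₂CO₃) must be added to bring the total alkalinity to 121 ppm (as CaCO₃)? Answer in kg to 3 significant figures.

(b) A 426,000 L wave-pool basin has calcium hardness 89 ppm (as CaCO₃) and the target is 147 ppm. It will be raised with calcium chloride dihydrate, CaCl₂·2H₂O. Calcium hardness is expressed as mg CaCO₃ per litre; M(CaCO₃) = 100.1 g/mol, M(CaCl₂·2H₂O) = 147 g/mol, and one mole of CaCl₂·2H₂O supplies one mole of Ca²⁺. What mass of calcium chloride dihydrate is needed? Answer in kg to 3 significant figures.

(a) 15.3 kg; (b) 36.3 kg

(a) Volume: 1500 m³ = 1,500,000 L.
(a) After draining 20% and refilling: 134 × 0.80 + 21 × 0.20 = 111.4 ppm.
(a) Deficit to target: 121 − 111.4 = 9.6 mg/L.
(a) As CaCO₃: 9.6 mg/L × 1,500,000 L = 14,400 g; ÷ 50 g/eq ÷ 2 = 144 mol Na₂CO₃.
(a) Mass: 144 × 106 = 15,260 g.

(b) Hardness to add: (147 − 89) = 58 mg/L as CaCO₃ × 426,000 L = 24,710 g as CaCO₃.
(b) Moles of Ca²⁺ (1 mol Ca²⁺ ≡ 1 mol CaCO₃): 24,710 / 100.1 g/mol = 246.8 mol.
(b) Mass of CaCl₂·2H₂O: 246.8 × 147 = 36,280 g.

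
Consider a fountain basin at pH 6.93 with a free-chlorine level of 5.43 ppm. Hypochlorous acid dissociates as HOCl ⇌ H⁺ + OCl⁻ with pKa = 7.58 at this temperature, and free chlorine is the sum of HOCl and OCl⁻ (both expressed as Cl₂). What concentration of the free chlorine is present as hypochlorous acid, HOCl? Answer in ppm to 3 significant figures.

4.44 ppm

[OCl⁻]/[HOCl] = 10^(pH − pKa) = 10^(6.93 − 7.58) = 10^-0.65 = 0.2239.
Fraction as HOCl = 1 / (1 + 0.2239) = 0.8171.
HOCl = 0.8171 × 5.43 ppm = 4.437 ppm.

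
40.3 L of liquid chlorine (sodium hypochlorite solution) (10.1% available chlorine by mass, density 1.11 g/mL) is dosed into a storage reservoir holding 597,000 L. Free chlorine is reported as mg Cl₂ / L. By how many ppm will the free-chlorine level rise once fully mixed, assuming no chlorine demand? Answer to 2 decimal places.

7.57 ppm

Mass of solution: 40.3 L × 1000 mL/L × 1.11 g/mL = 44,730 g.
Available chlorine delivered: 44,730 g × 0.101 = 4518 g as Cl₂.
Concentration rise: 4518 g / 597,000 L = 7.568 mg/L = 7.57 ppm.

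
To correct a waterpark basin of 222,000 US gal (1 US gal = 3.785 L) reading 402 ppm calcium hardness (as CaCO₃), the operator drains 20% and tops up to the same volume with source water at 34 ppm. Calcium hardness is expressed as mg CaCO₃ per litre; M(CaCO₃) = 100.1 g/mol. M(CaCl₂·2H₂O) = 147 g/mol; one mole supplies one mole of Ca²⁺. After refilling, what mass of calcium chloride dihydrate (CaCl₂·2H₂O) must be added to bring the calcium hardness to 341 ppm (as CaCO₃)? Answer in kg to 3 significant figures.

Volume: 222,000 US gal × 3.785 L/gal = 840,270 L.
After draining 20% and refilling: 402 × 0.80 + 34 × 0.20 = 328.4 ppm.
Deficit to target: 341 − 328.4 = 12.6 mg/L.
As CaCO₃: 12.6 mg/L × 840,270 L = 10,590 g; ÷ 100.1 = 105.8 mol Ca²⁺.
Mass: 105.8 × 147 = 15,550 g.

15.5 kg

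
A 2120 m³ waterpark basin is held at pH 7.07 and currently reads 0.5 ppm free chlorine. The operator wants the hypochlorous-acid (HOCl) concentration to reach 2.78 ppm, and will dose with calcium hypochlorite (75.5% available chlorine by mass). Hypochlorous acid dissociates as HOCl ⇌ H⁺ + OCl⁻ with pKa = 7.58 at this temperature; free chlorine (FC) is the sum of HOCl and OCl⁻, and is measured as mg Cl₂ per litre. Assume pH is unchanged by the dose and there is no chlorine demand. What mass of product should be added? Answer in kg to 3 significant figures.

Volume: 2120 m³ = 2,120,000 L.
[OCl⁻]/[HOCl] = 10^(pH − pKa) = 10^(7.07 − 7.58) = 0.309; fraction as HOCl = 1/(1 + 0.309) = 0.7639.
Free chlorine required for 2.78 ppm HOCl: 2.78 / 0.7639 = 3.639 ppm.
FC to add: 3.639 − 0.5 = 3.139 mg/L as Cl₂.
Cl₂ equivalent: 3.139 mg/L × 2,120,000 L = 6655 g.
Product at 75.5% available Cl: 6655 / 0.755 = 8814 g.

8.81 kg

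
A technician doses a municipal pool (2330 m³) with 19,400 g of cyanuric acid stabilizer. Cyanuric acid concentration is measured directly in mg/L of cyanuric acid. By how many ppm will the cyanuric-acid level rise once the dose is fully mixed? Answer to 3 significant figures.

Volume: 2330 m³ = 2,330,000 L.
Rise: 19,400 g / 2,330,000 L × 1000 = 8.326 mg/L.

8.33 ppm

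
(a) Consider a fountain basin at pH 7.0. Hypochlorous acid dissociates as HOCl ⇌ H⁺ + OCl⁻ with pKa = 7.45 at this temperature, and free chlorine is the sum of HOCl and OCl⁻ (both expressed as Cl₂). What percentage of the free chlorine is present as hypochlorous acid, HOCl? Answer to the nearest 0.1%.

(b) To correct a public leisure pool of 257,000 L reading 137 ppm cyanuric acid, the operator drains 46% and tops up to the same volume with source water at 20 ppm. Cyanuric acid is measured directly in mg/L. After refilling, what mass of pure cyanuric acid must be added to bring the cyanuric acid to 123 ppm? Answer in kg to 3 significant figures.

(a) [OCl⁻]/[HOCl] = 10^(pH − pKa) = 10^(7.0 − 7.45) = 10^-0.45 = 0.3548.
(a) Fraction as HOCl = 1 / (1 + 0.3548) = 0.7381.

(b) After draining 46% and refilling: 137 × 0.54 + 20 × 0.46 = 83.18 ppm.
(b) Deficit to target: 123 − 83.18 = 39.82 mg/L.
(b) Mass: 39.82 mg/L × 257,000 L = 10,230 g cyanuric acid.

(a) 73.8%; (b) 10.2 kg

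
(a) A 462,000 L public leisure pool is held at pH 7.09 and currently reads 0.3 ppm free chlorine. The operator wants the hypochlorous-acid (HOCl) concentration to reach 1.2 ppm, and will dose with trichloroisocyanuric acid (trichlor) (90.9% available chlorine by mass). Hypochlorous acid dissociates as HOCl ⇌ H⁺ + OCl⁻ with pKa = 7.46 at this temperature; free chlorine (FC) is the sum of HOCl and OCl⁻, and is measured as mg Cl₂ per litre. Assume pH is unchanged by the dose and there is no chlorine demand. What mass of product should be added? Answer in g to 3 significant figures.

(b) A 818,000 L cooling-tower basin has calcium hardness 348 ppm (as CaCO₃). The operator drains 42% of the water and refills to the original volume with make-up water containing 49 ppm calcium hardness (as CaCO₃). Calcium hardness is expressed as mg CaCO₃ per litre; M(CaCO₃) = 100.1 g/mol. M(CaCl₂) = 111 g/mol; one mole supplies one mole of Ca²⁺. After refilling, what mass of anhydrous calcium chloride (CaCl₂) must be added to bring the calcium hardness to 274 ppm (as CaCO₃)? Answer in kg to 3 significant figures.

(a) [OCl⁻]/[HOCl] = 10^(pH − pKa) = 10^(7.09 − 7.46) = 0.4266; fraction as HOCl = 1/(1 + 0.4266) = 0.701.
(a) Free chlorine required for 1.2 ppm HOCl: 1.2 / 0.701 = 1.712 ppm.
(a) FC to add: 1.712 − 0.3 = 1.412 mg/L as Cl₂.
(a) Cl₂ equivalent: 1.412 mg/L × 462,000 L = 652.3 g.
(a) Product at 90.9% available Cl: 652.3 / 0.909 = 717.6 g.

(b) After draining 42% and refilling: 348 × 0.58 + 49 × 0.42 = 222.42 ppm.
(b) Deficit to target: 274 − 222.42 = 51.58 mg/L.
(b) As CaCO₃: 51.58 mg/L × 818,000 L = 42,190 g; ÷ 100.1 = 421.5 mol Ca²⁺.
(b) Mass: 421.5 × 111 = 46,790 g.

(a) 718 g; (b) 46.8 kg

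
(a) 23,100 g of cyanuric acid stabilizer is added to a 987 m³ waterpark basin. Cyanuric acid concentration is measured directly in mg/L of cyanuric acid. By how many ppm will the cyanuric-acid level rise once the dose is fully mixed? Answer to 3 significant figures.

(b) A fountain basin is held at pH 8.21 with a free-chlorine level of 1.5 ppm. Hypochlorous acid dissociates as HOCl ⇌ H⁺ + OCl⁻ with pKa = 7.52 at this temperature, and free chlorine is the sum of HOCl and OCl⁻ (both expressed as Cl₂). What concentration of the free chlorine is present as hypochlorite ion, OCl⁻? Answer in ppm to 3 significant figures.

(a) Volume: 987 m³ = 987,000 L.
(a) Rise: 23,100 g / 987,000 L × 1000 = 23.4 mg/L.

(b) [OCl⁻]/[HOCl] = 10^(pH − pKa) = 10^(8.21 − 7.52) = 10^0.69 = 4.898.
(b) Fraction as HOCl = 1 / (1 + 4.898) = 0.1696.
(b) OCl⁻ = (1 − 0.1696) × 1.5 ppm = 1.246 ppm.

(a) 23.4 ppm; (b) 1.25 ppm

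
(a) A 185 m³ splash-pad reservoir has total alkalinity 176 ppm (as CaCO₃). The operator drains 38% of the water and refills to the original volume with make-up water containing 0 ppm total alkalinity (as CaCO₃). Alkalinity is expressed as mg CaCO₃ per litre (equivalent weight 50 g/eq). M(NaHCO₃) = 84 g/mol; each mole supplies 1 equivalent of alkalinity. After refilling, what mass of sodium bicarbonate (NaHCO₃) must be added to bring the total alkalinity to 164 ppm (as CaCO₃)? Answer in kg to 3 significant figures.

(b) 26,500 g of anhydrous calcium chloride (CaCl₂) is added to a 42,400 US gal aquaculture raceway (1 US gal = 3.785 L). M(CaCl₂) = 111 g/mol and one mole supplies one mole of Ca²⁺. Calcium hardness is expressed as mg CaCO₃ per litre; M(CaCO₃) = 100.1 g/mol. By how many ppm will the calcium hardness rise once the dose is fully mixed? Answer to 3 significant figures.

(a) Volume: 185 m³ = 185,000 L.
(a) After draining 38% and refilling: 176 × 0.62 + 0 × 0.38 = 109.12 ppm.
(a) Deficit to target: 164 − 109.12 = 54.88 mg/L.
(a) As CaCO₃: 54.88 mg/L × 185,000 L = 10,150 g; ÷ 50 g/eq ÷ 1 = 203.1 mol NaHCO₃.
(a) Mass: 203.1 × 84 = 17,060 g.

(b) Volume: 42,400 US gal × 3.785 L/gal = 160,484 L.
(b) Moles of Ca²⁺: 26,500 g ÷ 111 g/mol = 238.7 mol.
(b) As CaCO₃: 238.7 mol × 100.1 g/mol = 23,900 g.
(b) Rise: 23,900 g / 160,484 L × 1000 = 148.9 mg/L.

(a) 17.1 kg; (b) 149 ppm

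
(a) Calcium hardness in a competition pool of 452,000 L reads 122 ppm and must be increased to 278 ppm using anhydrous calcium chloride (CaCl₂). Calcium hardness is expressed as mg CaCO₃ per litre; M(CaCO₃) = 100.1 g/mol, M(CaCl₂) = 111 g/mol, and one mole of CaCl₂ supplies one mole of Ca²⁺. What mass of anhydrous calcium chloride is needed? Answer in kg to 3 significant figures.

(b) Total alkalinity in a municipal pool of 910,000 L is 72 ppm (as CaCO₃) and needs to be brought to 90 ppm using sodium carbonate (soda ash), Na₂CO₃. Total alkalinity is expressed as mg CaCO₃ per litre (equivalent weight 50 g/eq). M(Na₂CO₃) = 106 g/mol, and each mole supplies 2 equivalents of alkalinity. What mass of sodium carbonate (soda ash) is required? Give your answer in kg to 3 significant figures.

(a) 78.2 kg; (b) 17.4 kg

(a) Hardness to add: (278 − 122) = 156 mg/L as CaCO₃ × 452,000 L = 70,510 g as CaCO₃.
(a) Moles of Ca²⁺ (1 mol Ca²⁺ ≡ 1 mol CaCO₃): 70,510 / 100.1 g/mol = 704.4 mol.
(a) Mass of CaCl₂: 704.4 × 111 = 78,190 g.

(b) Alkalinity to add: (90 − 72) = 18 mg/L as CaCO₃ × 910,000 L = 16,380 g as CaCO₃.
(b) Equivalents: 16,380 g ÷ 50 g/eq = 327.6 eq.
(b) Each mole of Na₂CO₃ supplies 2 eq, so 327.6 / 2 = 163.8 mol.
(b) Mass: 163.8 mol × 106 g/mol = 17,360 g.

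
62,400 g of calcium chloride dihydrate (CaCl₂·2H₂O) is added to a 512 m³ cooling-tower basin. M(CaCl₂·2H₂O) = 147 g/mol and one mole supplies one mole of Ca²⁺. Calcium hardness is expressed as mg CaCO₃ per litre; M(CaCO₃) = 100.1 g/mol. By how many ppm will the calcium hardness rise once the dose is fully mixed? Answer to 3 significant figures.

83.0 ppm

Volume: 512 m³ = 512,000 L.
Moles of Ca²⁺: 62,400 g ÷ 147 g/mol = 424.5 mol.
As CaCO₃: 424.5 mol × 100.1 g/mol = 42,490 g.
Rise: 42,490 g / 512,000 L × 1000 = 82.99 mg/L.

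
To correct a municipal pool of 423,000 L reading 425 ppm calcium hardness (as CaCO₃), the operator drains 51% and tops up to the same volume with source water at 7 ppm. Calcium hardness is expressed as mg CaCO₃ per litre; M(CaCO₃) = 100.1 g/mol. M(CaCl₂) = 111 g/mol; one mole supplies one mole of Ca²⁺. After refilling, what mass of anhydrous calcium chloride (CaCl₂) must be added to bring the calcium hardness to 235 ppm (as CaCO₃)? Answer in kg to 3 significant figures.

10.9 kg

After draining 51% and refilling: 425 × 0.49 + 7 × 0.51 = 211.82 ppm.
Deficit to target: 235 − 211.82 = 23.18 mg/L.
As CaCO₃: 23.18 mg/L × 423,000 L = 9805 g; ÷ 100.1 = 97.95 mol Ca²⁺.
Mass: 97.95 × 111 = 10,870 g.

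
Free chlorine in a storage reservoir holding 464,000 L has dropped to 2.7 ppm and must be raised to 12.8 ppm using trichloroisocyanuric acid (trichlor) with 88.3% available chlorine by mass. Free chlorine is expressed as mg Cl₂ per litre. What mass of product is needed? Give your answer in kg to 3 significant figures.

5.31 kg

Chlorine deficit: 12.8 − 2.7 = 10.1 ppm = 10.1 mg/L as Cl₂.
Cl₂ equivalent needed: 10.1 mg/L × 464,000 L = 4,686,000 mg = 4686 g.
Product at 88.3% available chlorine: 4686 / 0.883 = 5307 g.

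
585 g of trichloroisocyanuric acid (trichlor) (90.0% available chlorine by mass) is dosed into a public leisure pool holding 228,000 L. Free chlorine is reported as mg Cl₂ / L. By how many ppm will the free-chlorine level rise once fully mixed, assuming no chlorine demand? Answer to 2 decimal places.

Available chlorine delivered: 585 g × 0.9 = 526.5 g as Cl₂.
Concentration rise: 526.5 g / 228,000 L = 2.309 mg/L = 2.31 ppm.

2.31 ppm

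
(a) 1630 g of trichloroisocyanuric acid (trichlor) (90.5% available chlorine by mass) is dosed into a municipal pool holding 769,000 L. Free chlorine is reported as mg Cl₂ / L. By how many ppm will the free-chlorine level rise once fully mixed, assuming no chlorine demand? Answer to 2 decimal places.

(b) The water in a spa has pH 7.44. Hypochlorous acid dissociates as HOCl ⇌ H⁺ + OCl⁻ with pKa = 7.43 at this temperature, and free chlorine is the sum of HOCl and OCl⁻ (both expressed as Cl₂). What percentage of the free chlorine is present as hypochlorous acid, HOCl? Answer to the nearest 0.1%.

(a) Available chlorine delivered: 1630 g × 0.905 = 1475 g as Cl₂.
(a) Concentration rise: 1475 g / 769,000 L = 1.918 mg/L = 1.92 ppm.

(b) [OCl⁻]/[HOCl] = 10^(pH − pKa) = 10^(7.44 − 7.43) = 10^0.01 = 1.023.
(b) Fraction as HOCl = 1 / (1 + 1.023) = 0.4942.

(a) 1.92 ppm; (b) 49.4%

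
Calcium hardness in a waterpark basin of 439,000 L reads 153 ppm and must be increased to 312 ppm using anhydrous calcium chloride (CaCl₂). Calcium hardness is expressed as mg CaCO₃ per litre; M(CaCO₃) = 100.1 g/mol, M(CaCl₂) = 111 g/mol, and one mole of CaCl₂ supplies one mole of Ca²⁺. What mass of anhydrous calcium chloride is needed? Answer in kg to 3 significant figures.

77.4 kg

Hardness to add: (312 − 153) = 159 mg/L as CaCO₃ × 439,000 L = 69,800 g as CaCO₃.
Moles of Ca²⁺ (1 mol Ca²⁺ ≡ 1 mol CaCO₃): 69,800 / 100.1 g/mol = 697.3 mol.
Mass of CaCl₂: 697.3 × 111 = 77,400 g.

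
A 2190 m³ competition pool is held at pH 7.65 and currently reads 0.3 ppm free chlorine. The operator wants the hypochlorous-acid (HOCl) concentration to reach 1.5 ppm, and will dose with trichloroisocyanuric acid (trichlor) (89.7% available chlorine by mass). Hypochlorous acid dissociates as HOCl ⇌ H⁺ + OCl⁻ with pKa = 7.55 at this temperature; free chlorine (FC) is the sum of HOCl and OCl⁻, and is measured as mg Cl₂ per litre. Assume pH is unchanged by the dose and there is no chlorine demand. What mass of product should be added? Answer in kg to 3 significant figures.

7.54 kg

Volume: 2190 m³ = 2,190,000 L.
[OCl⁻]/[HOCl] = 10^(pH − pKa) = 10^(7.65 − 7.55) = 1.259; fraction as HOCl = 1/(1 + 1.259) = 0.4427.
Free chlorine required for 1.5 ppm HOCl: 1.5 / 0.4427 = 3.388 ppm.
FC to add: 3.388 − 0.3 = 3.088 mg/L as Cl₂.
Cl₂ equivalent: 3.088 mg/L × 2,190,000 L = 6764 g.
Product at 89.7% available Cl: 6764 / 0.897 = 7540 g.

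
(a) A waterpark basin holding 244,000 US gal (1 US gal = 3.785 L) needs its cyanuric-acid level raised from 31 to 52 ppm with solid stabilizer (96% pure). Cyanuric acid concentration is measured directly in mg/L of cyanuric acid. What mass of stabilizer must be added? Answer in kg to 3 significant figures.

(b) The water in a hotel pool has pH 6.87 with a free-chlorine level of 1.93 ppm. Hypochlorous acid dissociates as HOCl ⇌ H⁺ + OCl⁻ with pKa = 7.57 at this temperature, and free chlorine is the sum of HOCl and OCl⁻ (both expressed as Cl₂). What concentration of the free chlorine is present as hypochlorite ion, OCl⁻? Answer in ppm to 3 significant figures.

(a) Volume: 244,000 US gal × 3.785 L/gal = 923,540 L.
(a) CYA to add: (52 − 31) = 21 mg/L × 923,540 L = 19,390 g cyanuric acid.
(a) At 96% purity: 19,390 / 0.96 = 20,200 g product.

(b) [OCl⁻]/[HOCl] = 10^(pH − pKa) = 10^(6.87 − 7.57) = 10^-0.70 = 0.1995.
(b) Fraction as HOCl = 1 / (1 + 0.1995) = 0.8337.
(b) OCl⁻ = (1 − 0.8337) × 1.93 ppm = 0.321 ppm.

(a) 20.2 kg; (b) 0.321 ppm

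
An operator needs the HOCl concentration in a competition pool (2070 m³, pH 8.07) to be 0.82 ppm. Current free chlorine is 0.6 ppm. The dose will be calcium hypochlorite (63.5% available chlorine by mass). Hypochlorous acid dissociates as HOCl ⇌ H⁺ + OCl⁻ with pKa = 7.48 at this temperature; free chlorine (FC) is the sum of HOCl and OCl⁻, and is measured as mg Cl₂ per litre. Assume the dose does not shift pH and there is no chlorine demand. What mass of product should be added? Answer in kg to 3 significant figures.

Volume: 2070 m³ = 2,070,000 L.
[OCl⁻]/[HOCl] = 10^(pH − pKa) = 10^(8.07 − 7.48) = 3.89; fraction as HOCl = 1/(1 + 3.89) = 0.2045.
Free chlorine required for 0.82 ppm HOCl: 0.82 / 0.2045 = 4.01 ppm.
FC to add: 4.01 − 0.6 = 3.41 mg/L as Cl₂.
Cl₂ equivalent: 3.41 mg/L × 2,070,000 L = 7059 g.
Product at 63.5% available Cl: 7059 / 0.635 = 11,120 g.

11.1 kg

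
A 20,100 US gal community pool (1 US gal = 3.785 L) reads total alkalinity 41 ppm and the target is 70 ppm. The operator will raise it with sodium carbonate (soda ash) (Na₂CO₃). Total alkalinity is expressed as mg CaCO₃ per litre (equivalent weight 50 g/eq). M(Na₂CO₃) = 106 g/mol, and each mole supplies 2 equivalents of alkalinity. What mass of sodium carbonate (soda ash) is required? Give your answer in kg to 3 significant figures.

2.34 kg

Volume: 20,100 US gal × 3.785 L/gal = 76,078 L.
Alkalinity to add: (70 − 41) = 29 mg/L as CaCO₃ × 76,078 L = 2206 g as CaCO₃.
Equivalents: 2206 g ÷ 50 g/eq = 44.13 eq.
Each mole of Na₂CO₃ supplies 2 eq, so 44.13 / 2 = 22.06 mol.
Mass: 22.06 mol × 106 g/mol = 2339 g.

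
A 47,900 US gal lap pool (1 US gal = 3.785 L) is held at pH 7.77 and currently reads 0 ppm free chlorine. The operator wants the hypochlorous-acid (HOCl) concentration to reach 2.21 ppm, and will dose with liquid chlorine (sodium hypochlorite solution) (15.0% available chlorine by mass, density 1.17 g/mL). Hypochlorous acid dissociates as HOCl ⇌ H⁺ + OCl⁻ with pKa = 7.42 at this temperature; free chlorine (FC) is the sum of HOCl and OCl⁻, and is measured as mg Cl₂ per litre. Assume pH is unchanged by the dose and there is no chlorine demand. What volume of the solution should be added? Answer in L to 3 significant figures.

Volume: 47,900 US gal × 3.785 L/gal = 181,302 L.
[OCl⁻]/[HOCl] = 10^(pH − pKa) = 10^(7.77 − 7.42) = 2.239; fraction as HOCl = 1/(1 + 2.239) = 0.3088.
Free chlorine required for 2.21 ppm HOCl: 2.21 / 0.3088 = 7.158 ppm.
FC to add: 7.158 − 0 = 7.158 mg/L as Cl₂.
Cl₂ equivalent: 7.158 mg/L × 181,302 L = 1298 g.
Product at 15.0% available Cl: 1298 / 0.15 = 8651 g.
Volume: 8651 g ÷ 1.17 g/mL = 7394 mL.

7.39 L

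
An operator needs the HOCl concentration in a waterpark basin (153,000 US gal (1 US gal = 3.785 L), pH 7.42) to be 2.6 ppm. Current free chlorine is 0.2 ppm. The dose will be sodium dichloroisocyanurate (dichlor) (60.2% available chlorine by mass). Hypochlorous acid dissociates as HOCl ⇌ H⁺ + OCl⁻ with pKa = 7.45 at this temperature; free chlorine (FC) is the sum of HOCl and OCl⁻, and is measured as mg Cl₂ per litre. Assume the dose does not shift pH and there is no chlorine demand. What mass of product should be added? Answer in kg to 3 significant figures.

4.64 kg

Volume: 153,000 US gal × 3.785 L/gal = 579,105 L.
[OCl⁻]/[HOCl] = 10^(pH − pKa) = 10^(7.42 − 7.45) = 0.9333; fraction as HOCl = 1/(1 + 0.9333) = 0.5173.
Free chlorine required for 2.6 ppm HOCl: 2.6 / 0.5173 = 5.026 ppm.
FC to add: 5.026 − 0.2 = 4.826 mg/L as Cl₂.
Cl₂ equivalent: 4.826 mg/L × 579,105 L = 2795 g.
Product at 60.2% available Cl: 2795 / 0.602 = 4643 g.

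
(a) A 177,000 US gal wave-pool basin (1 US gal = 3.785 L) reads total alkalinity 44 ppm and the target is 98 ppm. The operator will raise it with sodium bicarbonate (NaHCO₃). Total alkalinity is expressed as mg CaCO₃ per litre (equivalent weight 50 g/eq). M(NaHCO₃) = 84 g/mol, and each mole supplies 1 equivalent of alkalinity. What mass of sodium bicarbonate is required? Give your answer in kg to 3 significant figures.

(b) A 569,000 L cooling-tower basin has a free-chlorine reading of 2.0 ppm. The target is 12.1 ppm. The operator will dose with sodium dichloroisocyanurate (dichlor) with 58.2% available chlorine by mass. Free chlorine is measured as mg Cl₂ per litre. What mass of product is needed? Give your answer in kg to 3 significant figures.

(a) Volume: 177,000 US gal × 3.785 L/gal = 669,945 L.
(a) Alkalinity to add: (98 − 44) = 54 mg/L as CaCO₃ × 669,945 L = 36,180 g as CaCO₃.
(a) Equivalents: 36,180 g ÷ 50 g/eq = 723.5 eq.
(a) NaHCO₃ supplies 1 eq per mole → 723.5 mol.
(a) Mass: 723.5 mol × 84 g/mol = 60,780 g.

(b) Chlorine deficit: 12.1 − 2.0 = 10.1 ppm = 10.1 mg/L as Cl₂.
(b) Cl₂ equivalent needed: 10.1 mg/L × 569,000 L = 5,747,000 mg = 5747 g.
(b) Product at 58.2% available chlorine: 5747 / 0.582 = 9874 g.

(a) 60.8 kg; (b) 9.87 kg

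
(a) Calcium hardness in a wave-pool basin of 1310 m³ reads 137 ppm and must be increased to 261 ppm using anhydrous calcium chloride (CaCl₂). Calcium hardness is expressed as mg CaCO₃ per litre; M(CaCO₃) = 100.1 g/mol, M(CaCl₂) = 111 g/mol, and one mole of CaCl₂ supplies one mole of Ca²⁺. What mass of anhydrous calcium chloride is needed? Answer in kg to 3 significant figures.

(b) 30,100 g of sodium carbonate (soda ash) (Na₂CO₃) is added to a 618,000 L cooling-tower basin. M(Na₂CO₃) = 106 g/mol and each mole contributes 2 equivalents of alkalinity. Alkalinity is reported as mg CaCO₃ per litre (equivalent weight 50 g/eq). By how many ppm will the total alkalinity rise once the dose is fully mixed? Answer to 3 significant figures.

(a) Volume: 1310 m³ = 1,310,000 L.
(a) Hardness to add: (261 − 137) = 124 mg/L as CaCO₃ × 1,310,000 L = 162,400 g as CaCO₃.
(a) Moles of Ca²⁺ (1 mol Ca²⁺ ≡ 1 mol CaCO₃): 162,400 / 100.1 g/mol = 1623 mol.
(a) Mass of CaCl₂: 1623 × 111 = 180,100 g.

(b) Moles of Na₂CO₃: 30,100 g ÷ 106 g/mol = 284 mol → 567.9 eq of alkalinity.
(b) As CaCO₃: 567.9 eq × 50 g/eq = 28,400 g.
(b) Rise: 28,400 g / 618,000 L × 1000 = 45.95 mg/L.

(a) 180 kg; (b) 45.9 ppm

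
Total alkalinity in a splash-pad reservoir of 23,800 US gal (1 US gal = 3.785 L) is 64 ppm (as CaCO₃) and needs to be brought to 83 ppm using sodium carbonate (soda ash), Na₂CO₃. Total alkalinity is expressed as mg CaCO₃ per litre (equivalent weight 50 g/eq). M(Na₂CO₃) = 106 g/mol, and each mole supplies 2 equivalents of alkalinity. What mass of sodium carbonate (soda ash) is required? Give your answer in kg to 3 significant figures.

1.81 kg

Volume: 23,800 US gal × 3.785 L/gal = 90,083 L.
Alkalinity to add: (83 − 64) = 19 mg/L as CaCO₃ × 90,083 L = 1712 g as CaCO₃.
Equivalents: 1712 g ÷ 50 g/eq = 34.23 eq.
Each mole of Na₂CO₃ supplies 2 eq, so 34.23 / 2 = 17.12 mol.
Mass: 17.12 mol × 106 g/mol = 1814 g.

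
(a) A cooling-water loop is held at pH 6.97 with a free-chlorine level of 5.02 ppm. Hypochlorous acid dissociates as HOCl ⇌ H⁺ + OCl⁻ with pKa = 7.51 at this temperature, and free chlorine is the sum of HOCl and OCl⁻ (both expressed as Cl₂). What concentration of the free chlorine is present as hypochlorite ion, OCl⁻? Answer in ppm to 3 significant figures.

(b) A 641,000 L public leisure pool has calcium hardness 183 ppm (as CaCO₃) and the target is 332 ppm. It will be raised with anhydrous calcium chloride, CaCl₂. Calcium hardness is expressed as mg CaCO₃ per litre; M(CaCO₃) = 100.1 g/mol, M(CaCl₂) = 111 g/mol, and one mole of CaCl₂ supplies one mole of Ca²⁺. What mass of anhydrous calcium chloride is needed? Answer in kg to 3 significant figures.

(a) [OCl⁻]/[HOCl] = 10^(pH − pKa) = 10^(6.97 − 7.51) = 10^-0.54 = 0.2884.
(a) Fraction as HOCl = 1 / (1 + 0.2884) = 0.7762.
(a) OCl⁻ = (1 − 0.7762) × 5.02 ppm = 1.124 ppm.

(b) Hardness to add: (332 − 183) = 149 mg/L as CaCO₃ × 641,000 L = 95,510 g as CaCO₃.
(b) Moles of Ca²⁺ (1 mol Ca²⁺ ≡ 1 mol CaCO₃): 95,510 / 100.1 g/mol = 954.1 mol.
(b) Mass of CaCl₂: 954.1 × 111 = 105,900 g.

(a) 1.12 ppm; (b) 106 kg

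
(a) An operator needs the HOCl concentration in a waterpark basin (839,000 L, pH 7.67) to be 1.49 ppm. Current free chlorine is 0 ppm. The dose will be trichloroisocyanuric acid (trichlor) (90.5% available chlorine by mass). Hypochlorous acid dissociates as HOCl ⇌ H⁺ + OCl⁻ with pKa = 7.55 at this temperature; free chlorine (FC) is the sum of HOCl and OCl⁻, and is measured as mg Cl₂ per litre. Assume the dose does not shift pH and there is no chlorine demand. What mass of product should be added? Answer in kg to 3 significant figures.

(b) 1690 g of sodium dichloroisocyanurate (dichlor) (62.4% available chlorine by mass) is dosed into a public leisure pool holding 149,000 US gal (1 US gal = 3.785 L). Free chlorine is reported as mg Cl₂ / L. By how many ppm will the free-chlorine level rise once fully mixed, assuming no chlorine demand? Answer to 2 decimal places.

(a) 3.20 kg; (b) 1.87 ppm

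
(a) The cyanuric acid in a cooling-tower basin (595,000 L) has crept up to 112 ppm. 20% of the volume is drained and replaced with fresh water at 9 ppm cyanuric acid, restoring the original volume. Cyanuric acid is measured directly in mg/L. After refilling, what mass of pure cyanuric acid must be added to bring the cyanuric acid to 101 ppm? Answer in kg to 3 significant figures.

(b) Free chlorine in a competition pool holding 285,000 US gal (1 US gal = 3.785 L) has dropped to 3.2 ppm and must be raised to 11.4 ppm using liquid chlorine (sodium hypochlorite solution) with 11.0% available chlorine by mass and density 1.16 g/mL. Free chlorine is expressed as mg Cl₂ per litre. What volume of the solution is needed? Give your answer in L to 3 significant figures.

(a) 5.71 kg; (b) 69.3 L

(a) After draining 20% and refilling: 112 × 0.80 + 9 × 0.20 = 91.4 ppm.
(a) Deficit to target: 101 − 91.4 = 9.6 mg/L.
(a) Mass: 9.6 mg/L × 595,000 L = 5712 g cyanuric acid.

(b) Volume: 285,000 US gal × 3.785 L/gal = 1,078,725 L.
(b) Chlorine deficit: 11.4 − 3.2 = 8.2 ppm = 8.2 mg/L as Cl₂.
(b) Cl₂ equivalent needed: 8.2 mg/L × 1,078,725 L = 8,846,000 mg = 8846 g.
(b) Product at 11.0% available chlorine: 8846 / 0.11 = 80,410 g.
(b) Volume at density 1.16 g/mL: 80,410 g ÷ 1.16 g/mL = 69,320 mL.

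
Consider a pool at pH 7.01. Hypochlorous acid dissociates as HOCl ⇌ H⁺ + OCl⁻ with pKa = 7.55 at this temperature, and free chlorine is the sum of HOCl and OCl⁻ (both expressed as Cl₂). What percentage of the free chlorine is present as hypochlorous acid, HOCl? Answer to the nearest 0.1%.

77.6%

[OCl⁻]/[HOCl] = 10^(pH − pKa) = 10^(7.01 − 7.55) = 10^-0.54 = 0.2884.
Fraction as HOCl = 1 / (1 + 0.2884) = 0.7762.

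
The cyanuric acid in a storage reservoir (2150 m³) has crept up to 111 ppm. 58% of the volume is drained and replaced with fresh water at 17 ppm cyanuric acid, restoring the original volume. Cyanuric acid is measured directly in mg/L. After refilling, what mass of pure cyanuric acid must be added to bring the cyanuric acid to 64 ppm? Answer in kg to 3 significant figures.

Volume: 2150 m³ = 2,150,000 L.
After draining 58% and refilling: 111 × 0.42 + 17 × 0.58 = 56.48 ppm.
Deficit to target: 64 − 56.48 = 7.52 mg/L.
Mass: 7.52 mg/L × 2,150,000 L = 16,170 g cyanuric acid.

16.2 kg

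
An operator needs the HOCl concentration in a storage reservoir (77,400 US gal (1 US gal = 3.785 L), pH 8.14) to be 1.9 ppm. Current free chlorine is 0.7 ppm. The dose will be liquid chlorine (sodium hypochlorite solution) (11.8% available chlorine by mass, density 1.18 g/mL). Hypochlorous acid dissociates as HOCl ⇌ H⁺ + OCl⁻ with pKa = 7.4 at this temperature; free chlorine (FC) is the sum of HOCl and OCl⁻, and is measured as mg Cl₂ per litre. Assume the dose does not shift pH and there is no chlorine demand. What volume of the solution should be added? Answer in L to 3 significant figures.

24.5 L

Volume: 77,400 US gal × 3.785 L/gal = 292,959 L.
[OCl⁻]/[HOCl] = 10^(pH − pKa) = 10^(8.14 − 7.4) = 5.495; fraction as HOCl = 1/(1 + 5.495) = 0.154.
Free chlorine required for 1.9 ppm HOCl: 1.9 / 0.154 = 12.34 ppm.
FC to add: 12.34 − 0.7 = 11.64 mg/L as Cl₂.
Cl₂ equivalent: 11.64 mg/L × 292,959 L = 3410 g.
Product at 11.8% available Cl: 3410 / 0.118 = 28,900 g.
Volume: 28,900 g ÷ 1.18 g/mL = 24,490 mL.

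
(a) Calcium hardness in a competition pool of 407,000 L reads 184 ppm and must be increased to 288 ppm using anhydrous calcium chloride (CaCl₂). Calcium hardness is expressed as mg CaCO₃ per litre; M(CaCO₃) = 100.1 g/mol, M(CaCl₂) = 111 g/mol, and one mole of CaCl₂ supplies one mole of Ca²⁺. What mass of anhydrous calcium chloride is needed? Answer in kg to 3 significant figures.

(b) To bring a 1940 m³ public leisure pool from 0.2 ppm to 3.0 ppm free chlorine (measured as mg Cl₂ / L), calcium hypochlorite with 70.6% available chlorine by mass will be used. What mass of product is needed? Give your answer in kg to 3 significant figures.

(a) Hardness to add: (288 − 184) = 104 mg/L as CaCO₃ × 407,000 L = 42,330 g as CaCO₃.
(a) Moles of Ca²⁺ (1 mol Ca²⁺ ≡ 1 mol CaCO₃): 42,330 / 100.1 g/mol = 422.9 mol.
(a) Mass of CaCl₂: 422.9 × 111 = 46,940 g.

(b) Volume: 1940 m³ = 1,940,000 L.
(b) Chlorine deficit: 3.0 − 0.2 = 2.8 ppm = 2.8 mg/L as Cl₂.
(b) Cl₂ equivalent needed: 2.8 mg/L × 1,940,000 L = 5,432,000 mg = 5432 g.
(b) Product at 70.6% available chlorine: 5432 / 0.706 = 7694 g.

(a) 46.9 kg; (b) 7.69 kg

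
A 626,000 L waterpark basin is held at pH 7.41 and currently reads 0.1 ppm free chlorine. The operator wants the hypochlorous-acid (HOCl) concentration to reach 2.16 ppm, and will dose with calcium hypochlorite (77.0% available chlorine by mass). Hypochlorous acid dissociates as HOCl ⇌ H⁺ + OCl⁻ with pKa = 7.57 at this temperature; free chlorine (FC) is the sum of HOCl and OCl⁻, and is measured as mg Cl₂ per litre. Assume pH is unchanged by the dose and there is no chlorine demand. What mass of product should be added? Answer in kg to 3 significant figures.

2.89 kg

[OCl⁻]/[HOCl] = 10^(pH − pKa) = 10^(7.41 − 7.57) = 0.6918; fraction as HOCl = 1/(1 + 0.6918) = 0.5911.
Free chlorine required for 2.16 ppm HOCl: 2.16 / 0.5911 = 3.654 ppm.
FC to add: 3.654 − 0.1 = 3.554 mg/L as Cl₂.
Cl₂ equivalent: 3.554 mg/L × 626,000 L = 2225 g.
Product at 77.0% available Cl: 2225 / 0.77 = 2890 g.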